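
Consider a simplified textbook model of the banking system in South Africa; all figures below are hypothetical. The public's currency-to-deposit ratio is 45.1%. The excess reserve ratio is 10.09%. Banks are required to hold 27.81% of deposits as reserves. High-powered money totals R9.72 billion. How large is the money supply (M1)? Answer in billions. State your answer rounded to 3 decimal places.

R16.992 billion

The money multiplier is m = (1 + c) / (rr + e + c) = (1 + 0.451) / (0.2781 + 0.1009 + 0.451) ≈ 1.74819.
So M = m × MB = 1.74819 × 9.72 ≈ 16.9924 billion.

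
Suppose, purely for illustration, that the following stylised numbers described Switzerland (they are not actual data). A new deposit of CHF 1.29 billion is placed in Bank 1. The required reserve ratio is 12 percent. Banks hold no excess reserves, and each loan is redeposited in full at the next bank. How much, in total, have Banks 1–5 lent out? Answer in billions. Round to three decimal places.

Bank i lends (1 − rr)^i of the original deposit: Bank 1 lends 1.29·0.8800 = 1.1352, Bank 2 lends 1.29·0.8800² ≈ 0.9990, and so on.
Summing a geometric series: total = 1.29·[0.8800·(1 − 0.8800^5) / (1 − 0.8800)] ≈ 4.4677 billion.

CHF 4.468 billion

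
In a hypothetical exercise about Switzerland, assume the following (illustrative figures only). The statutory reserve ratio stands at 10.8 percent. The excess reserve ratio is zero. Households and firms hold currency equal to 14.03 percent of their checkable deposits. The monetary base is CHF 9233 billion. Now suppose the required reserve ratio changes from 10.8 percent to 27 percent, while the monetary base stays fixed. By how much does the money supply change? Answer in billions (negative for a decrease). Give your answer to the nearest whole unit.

Initially m₁ = (1 + 0.1403) / (0.108 + 0.1403) ≈ 4.59243, so M₁ = 4.59243 × 9233 ≈ 42401.9062 billion.
After the change m₂ = (1 + 0.1403) / (0.27 + 0.1403) ≈ 2.77919, so M₂ = 2.77919 × 9233 ≈ 25660.2613 billion.
ΔM = M₂ − M₁ = 25660.2613 − 42401.9062 = -16741.6449 billion.

-16742 billion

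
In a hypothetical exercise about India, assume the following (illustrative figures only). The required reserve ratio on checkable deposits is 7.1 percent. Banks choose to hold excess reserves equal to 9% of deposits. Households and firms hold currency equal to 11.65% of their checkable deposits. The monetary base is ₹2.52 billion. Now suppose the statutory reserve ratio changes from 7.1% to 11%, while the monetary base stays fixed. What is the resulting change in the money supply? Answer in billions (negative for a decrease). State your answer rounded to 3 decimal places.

Initially m₁ = (1 + 0.1165) / (0.071 + 0.09 + 0.1165) ≈ 4.02342, so M₁ = 4.02342 × 2.52 ≈ 10.139 billion.
After the change m₂ = (1 + 0.1165) / (0.11 + 0.09 + 0.1165) ≈ 3.52765, so M₂ = 3.52765 × 2.52 ≈ 8.8897 billion.
ΔM = M₂ − M₁ = 8.8897 − 10.139 = -1.2493 billion.

-1.249 billion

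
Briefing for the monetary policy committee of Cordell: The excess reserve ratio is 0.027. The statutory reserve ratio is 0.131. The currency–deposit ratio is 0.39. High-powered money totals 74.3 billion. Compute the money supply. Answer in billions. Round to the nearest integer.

188 billion

The money multiplier is m = (1 + c) / (rr + e + c) = (1 + 0.39) / (0.131 + 0.027 + 0.39) ≈ 2.5365.
So M = m × MB = 2.5365 × 74.3 ≈ 188.462 billion.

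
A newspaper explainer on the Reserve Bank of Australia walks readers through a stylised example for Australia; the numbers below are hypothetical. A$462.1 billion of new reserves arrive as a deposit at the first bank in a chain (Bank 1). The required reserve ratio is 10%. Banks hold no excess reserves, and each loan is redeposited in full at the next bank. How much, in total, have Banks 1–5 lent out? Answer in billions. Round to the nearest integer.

Bank i lends (1 − rr)^i of the original deposit: Bank 1 lends 462.1·0.9000 = 415.8900, Bank 2 lends 462.1·0.9000² = 374.3010, and so on.
Summing a geometric series: total = 462.1·[0.9000·(1 − 0.9000^5) / (1 − 0.9000)] ≈ 1703.1111 billion.

A$1703 billion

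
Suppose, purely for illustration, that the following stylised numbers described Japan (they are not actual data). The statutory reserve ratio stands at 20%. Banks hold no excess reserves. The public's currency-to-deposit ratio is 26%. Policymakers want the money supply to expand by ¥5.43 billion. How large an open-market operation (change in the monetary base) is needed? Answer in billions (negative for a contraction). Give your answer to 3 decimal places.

The money multiplier is m = (1 + c) / (rr + c) = (1 + 0.26) / (0.2 + 0.26) ≈ 2.73913.
ΔMB = ΔM / m = (+5.43) / 2.73913 ≈ 1.9824 billion.

¥1.982 billion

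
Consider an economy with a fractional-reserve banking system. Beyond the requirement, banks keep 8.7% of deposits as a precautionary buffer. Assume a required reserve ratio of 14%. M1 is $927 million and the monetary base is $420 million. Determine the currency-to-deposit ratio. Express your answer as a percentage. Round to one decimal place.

Using m = M/MB = 927/420 ≈ 2.207143. From m = (1 + c)/(c + rr + e), rearranging gives 1 + c = m·(c + rr + e), so c·(1 − m) = m·(rr + e) − 1.
Hence c = [m·(rr + e) − 1]/(1 − m) = [2.207143 × (0.14 + 0.087) − 1] / (1 − 2.207143) ≈ 0.413355.

41.3%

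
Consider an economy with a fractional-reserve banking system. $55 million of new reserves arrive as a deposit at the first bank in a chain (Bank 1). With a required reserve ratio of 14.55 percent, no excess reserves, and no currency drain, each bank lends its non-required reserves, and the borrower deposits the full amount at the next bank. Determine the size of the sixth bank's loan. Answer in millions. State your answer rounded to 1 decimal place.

Each bank lends a fraction (1 − rr) = 0.8545 of the deposit it receives, so Bank 6 receives 55·0.8545^5 and lends 55·0.8545^6 ≈ 21.4109 million.

$21.4 million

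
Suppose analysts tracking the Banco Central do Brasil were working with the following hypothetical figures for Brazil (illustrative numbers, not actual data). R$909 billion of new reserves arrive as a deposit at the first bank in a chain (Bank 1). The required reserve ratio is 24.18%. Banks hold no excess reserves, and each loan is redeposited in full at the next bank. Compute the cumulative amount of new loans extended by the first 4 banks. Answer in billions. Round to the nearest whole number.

Bank i lends (1 − rr)^i of the original deposit: Bank 1 lends 909·0.7582 = 689.2038, Bank 2 lends 909·0.7582² ≈ 522.5543, and so on.
Summing a geometric series: total = 909·[0.7582·(1 − 0.7582^4) / (1 − 0.7582)] ≈ 1908.3582 billion.

R$1908 billion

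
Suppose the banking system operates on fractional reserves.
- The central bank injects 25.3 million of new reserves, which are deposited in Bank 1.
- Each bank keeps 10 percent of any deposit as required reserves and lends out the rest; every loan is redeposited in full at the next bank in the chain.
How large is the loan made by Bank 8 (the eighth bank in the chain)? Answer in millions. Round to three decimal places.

Each bank lends a fraction (1 − rr) = 0.9000 of the deposit it receives, so Bank 8 receives 25.3·0.9000^7 and lends 25.3·0.9000^8 ≈ 10.8908 million.

10.891 million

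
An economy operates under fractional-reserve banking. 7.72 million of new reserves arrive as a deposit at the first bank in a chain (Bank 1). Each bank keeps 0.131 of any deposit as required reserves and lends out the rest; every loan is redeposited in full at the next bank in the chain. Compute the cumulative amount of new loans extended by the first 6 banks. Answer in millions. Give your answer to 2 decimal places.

Bank i lends (1 − rr)^i of the original deposit: Bank 1 lends 7.72·0.8690 ≈ 6.7087, Bank 2 lends 7.72·0.8690² ≈ 5.8298, and so on.
Summing a geometric series: total = 7.72·[0.8690·(1 − 0.8690^6) / (1 − 0.8690)] ≈ 29.1574 million.

29.16 million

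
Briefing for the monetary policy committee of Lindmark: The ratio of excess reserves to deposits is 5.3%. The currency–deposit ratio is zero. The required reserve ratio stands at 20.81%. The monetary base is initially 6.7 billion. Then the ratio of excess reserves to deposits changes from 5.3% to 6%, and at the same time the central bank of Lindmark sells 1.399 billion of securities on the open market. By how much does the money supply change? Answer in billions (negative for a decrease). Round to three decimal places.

Before: m₁ = 1 / (0.2081 + 0.053) ≈ 3.82995, MB₁ = 6.7, so M₁ = 3.82995 × 6.7 ≈ 25.6607 billion.
After: m₂ = 1 / (0.2081 + 0.06) ≈ 3.72995, MB₂ = 6.7 − 1.399 = 5.301, so M₂ = 3.72995 × 5.301 ≈ 19.7725 billion.
ΔM = M₂ − M₁ = 19.7725 − 25.6607 = -5.8882 billion.

-5.888 billion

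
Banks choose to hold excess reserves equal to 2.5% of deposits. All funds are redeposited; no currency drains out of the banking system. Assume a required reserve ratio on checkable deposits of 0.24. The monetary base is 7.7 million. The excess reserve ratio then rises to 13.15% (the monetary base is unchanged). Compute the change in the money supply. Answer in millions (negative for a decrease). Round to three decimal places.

Initially m₁ = 1 / (0.24 + 0.025) ≈ 3.77358, so M₁ = 3.77358 × 7.7 ≈ 29.0566 million.
After the change m₂ = 1 / (0.24 + 0.1315) ≈ 2.69179, so M₂ = 2.69179 × 7.7 ≈ 20.7268 million.
ΔM = M₂ − M₁ = 20.7268 − 29.0566 = -8.3298 million.

-8.330 million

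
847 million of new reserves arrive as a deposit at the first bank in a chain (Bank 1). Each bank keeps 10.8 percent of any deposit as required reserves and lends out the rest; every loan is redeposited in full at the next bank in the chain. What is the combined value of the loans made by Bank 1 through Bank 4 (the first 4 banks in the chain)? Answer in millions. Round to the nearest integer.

Bank i lends (1 − rr)^i of the original deposit: Bank 1 lends 847·0.8920 = 755.5240, Bank 2 lends 847·0.8920² ≈ 673.9274, and so on.
Summing a geometric series: total = 847·[0.8920·(1 − 0.8920^4) / (1 − 0.8920)] ≈ 2566.8144 million.

2567 million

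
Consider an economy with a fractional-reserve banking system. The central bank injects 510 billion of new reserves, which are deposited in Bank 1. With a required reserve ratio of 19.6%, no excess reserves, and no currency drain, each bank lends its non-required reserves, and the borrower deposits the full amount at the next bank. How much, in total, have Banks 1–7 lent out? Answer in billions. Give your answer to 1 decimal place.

1637.7 billion

Bank i lends (1 − rr)^i of the original deposit: Bank 1 lends 510·0.8040 = 410.0400, Bank 2 lends 510·0.8040² ≈ 329.6722, and so on.
Summing a geometric series: total = 510·[0.8040·(1 − 0.8040^7) / (1 − 0.8040)] ≈ 1637.7201 billion.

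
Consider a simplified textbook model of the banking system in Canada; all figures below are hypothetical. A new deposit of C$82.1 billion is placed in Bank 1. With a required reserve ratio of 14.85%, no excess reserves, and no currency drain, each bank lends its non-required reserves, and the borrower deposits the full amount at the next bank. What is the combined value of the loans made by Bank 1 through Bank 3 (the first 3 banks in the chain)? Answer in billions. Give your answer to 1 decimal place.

Bank i lends (1 − rr)^i of the original deposit: Bank 1 lends 82.1·0.8515 ≈ 69.9081, Bank 2 lends 82.1·0.8515² ≈ 59.5268, and so on.
Summing a geometric series: total = 82.1·[0.8515·(1 − 0.8515^3) / (1 − 0.8515)] ≈ 180.1220 billion.

C$180.1 billion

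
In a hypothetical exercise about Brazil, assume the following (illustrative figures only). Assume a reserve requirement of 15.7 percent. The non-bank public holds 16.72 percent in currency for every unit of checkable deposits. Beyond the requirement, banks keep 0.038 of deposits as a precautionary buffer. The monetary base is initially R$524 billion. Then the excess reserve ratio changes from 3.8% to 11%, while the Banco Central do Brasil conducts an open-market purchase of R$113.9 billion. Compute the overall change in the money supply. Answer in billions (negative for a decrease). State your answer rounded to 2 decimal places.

R$26.17 billion

Before: m₁ = (1 + 0.1672) / (0.157 + 0.038 + 0.1672) ≈ 3.222529, MB₁ = 524, so M₁ = 3.222529 × 524 ≈ 1688.6052 billion.
After: m₂ = (1 + 0.1672) / (0.157 + 0.11 + 0.1672) ≈ 2.688162, MB₂ = 524 + 113.9 = 637.9, so M₂ = 2.688162 × 637.9 ≈ 1714.7785 billion.
ΔM = M₂ − M₁ = 1714.7785 − 1688.6052 = 26.1733 billion.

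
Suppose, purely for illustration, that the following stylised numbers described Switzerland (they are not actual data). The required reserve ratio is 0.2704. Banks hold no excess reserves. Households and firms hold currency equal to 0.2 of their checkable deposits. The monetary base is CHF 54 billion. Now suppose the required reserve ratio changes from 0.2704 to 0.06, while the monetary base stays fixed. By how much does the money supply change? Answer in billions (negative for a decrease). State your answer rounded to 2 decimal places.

CHF 111.48 billion

Initially m₁ = (1 + 0.2) / (0.2704 + 0.2) ≈ 2.55102, so M₁ = 2.55102 × 54 ≈ 137.7551 billion.
After the change m₂ = (1 + 0.2) / (0.06 + 0.2) ≈ 4.61538, so M₂ = 4.61538 × 54 ≈ 249.2305 billion.
ΔM = M₂ − M₁ = 249.2305 − 137.7551 = 111.4754 billion.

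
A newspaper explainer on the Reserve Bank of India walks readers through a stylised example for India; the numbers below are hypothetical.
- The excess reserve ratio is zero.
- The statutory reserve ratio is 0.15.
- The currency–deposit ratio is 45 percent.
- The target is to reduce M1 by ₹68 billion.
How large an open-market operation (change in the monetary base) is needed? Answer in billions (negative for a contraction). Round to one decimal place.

-28.1 billion

The money multiplier is m = (1 + c) / (rr + c) = (1 + 0.45) / (0.15 + 0.45) ≈ 2.4167.
ΔMB = ΔM / m = (−68) / 2.4167 ≈ -28.1375 billion.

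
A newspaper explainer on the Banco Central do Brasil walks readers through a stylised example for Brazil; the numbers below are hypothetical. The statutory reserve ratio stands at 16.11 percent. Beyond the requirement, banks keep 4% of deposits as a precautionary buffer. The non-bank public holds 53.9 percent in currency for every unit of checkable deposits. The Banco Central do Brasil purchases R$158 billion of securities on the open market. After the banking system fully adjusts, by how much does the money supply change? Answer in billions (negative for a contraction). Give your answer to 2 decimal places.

The money multiplier is m = (1 + c) / (rr + e + c) = (1 + 0.539) / (0.1611 + 0.04 + 0.539) ≈ 2.079449.
The purchase adds 158 billion of base, so ΔM = m × ΔMB = 2.079449 × (+158) ≈ 328.5529 billion.

R$328.55 billion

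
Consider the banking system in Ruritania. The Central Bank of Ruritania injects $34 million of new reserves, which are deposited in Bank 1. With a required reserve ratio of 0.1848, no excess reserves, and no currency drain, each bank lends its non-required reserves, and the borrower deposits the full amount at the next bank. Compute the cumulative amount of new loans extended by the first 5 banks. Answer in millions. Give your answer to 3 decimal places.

Bank i lends (1 − rr)^i of the original deposit: Bank 1 lends 34·0.8152 = 27.7168, Bank 2 lends 34·0.8152² ≈ 22.5947, and so on.
Summing a geometric series: total = 34·[0.8152·(1 − 0.8152^5) / (1 − 0.8152)] ≈ 95.9866 million.

$95.987 million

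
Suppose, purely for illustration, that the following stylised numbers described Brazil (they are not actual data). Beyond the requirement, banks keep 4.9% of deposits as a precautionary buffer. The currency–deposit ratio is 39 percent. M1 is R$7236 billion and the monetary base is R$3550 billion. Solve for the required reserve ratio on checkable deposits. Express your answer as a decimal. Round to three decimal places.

0.243

Using m = M/MB = 7236/3550 ≈ 2.038310. Since m = (1 + c)/(c + rr + e), the denominator satisfies c + rr + e = (1 + c)/m = (1 + 0.39) / 2.038310 ≈ 0.681937.
With c = 0.39 and e = 0.049, the required reserve ratio on checkable deposits is 0.681937 − 0.39 − 0.049 = 0.242937.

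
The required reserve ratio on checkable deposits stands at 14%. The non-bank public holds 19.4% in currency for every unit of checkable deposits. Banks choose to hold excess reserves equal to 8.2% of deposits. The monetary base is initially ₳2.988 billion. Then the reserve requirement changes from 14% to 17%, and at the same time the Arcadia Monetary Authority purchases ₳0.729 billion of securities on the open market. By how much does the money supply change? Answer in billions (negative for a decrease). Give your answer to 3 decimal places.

₳1.375 billion

Before: m₁ = (1 + 0.194) / (0.14 + 0.082 + 0.194) ≈ 2.87019, MB₁ = 2.988, so M₁ = 2.87019 × 2.988 ≈ 8.5761 billion.
After: m₂ = (1 + 0.194) / (0.17 + 0.082 + 0.194) ≈ 2.67713, MB₂ = 2.988 + 0.729 = 3.717, so M₂ = 2.67713 × 3.717 ≈ 9.9509 billion.
ΔM = M₂ − M₁ = 9.9509 − 8.5761 = 1.3748 billion.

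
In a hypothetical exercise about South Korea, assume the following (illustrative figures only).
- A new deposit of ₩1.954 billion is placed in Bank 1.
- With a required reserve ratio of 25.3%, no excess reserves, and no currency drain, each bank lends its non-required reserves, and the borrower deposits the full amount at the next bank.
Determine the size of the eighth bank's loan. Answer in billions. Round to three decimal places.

₩0.189 billion

Each bank lends a fraction (1 − rr) = 0.7470 of the deposit it receives, so Bank 8 receives 1.954·0.7470^7 and lends 1.954·0.7470^8 ≈ 0.1894 billion.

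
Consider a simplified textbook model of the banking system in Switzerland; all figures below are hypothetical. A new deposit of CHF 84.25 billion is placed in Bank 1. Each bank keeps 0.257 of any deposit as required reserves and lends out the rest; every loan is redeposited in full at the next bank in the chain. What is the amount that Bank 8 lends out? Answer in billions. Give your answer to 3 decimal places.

CHF 7.825 billion

Each bank lends a fraction (1 − rr) = 0.7430 of the deposit it receives, so Bank 8 receives 84.25·0.7430^7 and lends 84.25·0.7430^8 ≈ 7.8249 billion.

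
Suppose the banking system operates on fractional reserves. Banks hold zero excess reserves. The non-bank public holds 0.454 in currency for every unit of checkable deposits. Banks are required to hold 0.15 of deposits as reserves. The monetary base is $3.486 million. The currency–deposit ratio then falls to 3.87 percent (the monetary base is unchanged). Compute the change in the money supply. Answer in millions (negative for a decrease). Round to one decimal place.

$10.8 million

Initially m₁ = (1 + 0.454) / (0.15 + 0.454) ≈ 2.4073, so M₁ = 2.4073 × 3.486 ≈ 8.3918 million.
After the change m₂ = (1 + 0.0387) / (0.15 + 0.0387) ≈ 5.5045, so M₂ = 5.5045 × 3.486 ≈ 19.1887 million.
ΔM = M₂ − M₁ = 19.1887 − 8.3918 = 10.7969 million.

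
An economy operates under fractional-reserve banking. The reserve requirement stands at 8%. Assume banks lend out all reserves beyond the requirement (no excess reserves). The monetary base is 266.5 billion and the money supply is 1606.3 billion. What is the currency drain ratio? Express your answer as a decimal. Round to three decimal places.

Using m = M/MB = 1606.3/266.5 ≈ 6.027392. From m = (1 + c)/(c + rr + e), rearranging gives 1 + c = m·(c + rr + e), so c·(1 − m) = m·(rr + e) − 1.
Hence c = [m·(rr + e) − 1]/(1 − m) = [6.027392 × (0.08 + 0) − 1] / (1 − 6.027392) ≈ 0.102997.

0.103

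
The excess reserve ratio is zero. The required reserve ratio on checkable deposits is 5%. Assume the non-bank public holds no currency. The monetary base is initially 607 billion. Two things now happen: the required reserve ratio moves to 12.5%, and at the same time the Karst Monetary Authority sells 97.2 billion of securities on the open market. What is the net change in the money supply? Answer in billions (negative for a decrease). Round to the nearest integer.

-8062 billion

Before: m₁ = 1 / (0.05) = 20, MB₁ = 607, so M₁ = 20 × 607 = 12140 billion.
After: m₂ = 1 / (0.125) = 8, MB₂ = 607 − 97.2 = 509.8, so M₂ = 8 × 509.8 = 4078.4 billion.
ΔM = M₂ − M₁ = 4078.4 − 12140 = -8061.6 billion.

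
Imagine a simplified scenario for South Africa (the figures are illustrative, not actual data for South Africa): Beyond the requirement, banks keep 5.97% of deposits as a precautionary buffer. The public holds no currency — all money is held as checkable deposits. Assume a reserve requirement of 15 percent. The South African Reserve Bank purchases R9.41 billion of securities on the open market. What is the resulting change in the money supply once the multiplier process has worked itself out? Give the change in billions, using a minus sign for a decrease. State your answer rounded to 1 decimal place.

R44.9 billion

The money multiplier is m = 1 / (rr + e) = 1 / (0.15 + 0.0597) ≈ 4.7687.
The purchase adds 9.41 billion of base, so ΔM = m × ΔMB = 4.7687 × (+9.41) ≈ 44.8735 billion.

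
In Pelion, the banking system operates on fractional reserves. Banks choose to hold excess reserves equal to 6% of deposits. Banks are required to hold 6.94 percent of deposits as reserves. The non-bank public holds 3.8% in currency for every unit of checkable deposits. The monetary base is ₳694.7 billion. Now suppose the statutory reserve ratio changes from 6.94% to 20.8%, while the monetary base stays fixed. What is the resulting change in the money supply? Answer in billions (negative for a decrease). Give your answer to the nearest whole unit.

Initially m₁ = (1 + 0.038) / (0.0694 + 0.06 + 0.038) ≈ 6.2007, so M₁ = 6.2007 × 694.7 ≈ 4307.6263 billion.
After the change m₂ = (1 + 0.038) / (0.208 + 0.06 + 0.038) ≈ 3.3922, so M₂ = 3.3922 × 694.7 ≈ 2356.5613 billion.
ΔM = M₂ − M₁ = 2356.5613 − 4307.6263 = -1951.065 billion.

-1951 billion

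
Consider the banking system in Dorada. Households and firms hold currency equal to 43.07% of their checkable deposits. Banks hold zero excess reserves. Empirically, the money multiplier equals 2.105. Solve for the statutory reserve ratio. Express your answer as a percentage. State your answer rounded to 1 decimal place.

24.9%

Using m = 2.105. Since m = (1 + c)/(c + rr + e), the denominator satisfies c + rr + e = (1 + c)/m = (1 + 0.4307) / 2.105 ≈ 0.679667.
With c = 0.4307 and e = 0, the statutory reserve ratio is 0.679667 − 0.4307 − 0 = 0.248967.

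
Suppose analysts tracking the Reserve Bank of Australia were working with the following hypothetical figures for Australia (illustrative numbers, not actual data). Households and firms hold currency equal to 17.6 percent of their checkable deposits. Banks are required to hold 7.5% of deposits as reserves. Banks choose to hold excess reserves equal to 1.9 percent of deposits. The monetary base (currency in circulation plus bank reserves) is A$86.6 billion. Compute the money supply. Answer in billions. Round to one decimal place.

A$377.2 billion

The money multiplier is m = (1 + c) / (rr + e + c) = (1 + 0.176) / (0.075 + 0.019 + 0.176) ≈ 4.3556.
So M = m × MB = 4.3556 × 86.6 ≈ 377.195 billion.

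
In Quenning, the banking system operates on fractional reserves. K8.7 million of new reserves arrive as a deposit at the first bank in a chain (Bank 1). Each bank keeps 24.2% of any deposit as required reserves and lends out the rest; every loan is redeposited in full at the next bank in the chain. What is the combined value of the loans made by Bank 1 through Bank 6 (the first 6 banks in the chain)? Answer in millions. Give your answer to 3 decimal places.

K22.082 million

Bank i lends (1 − rr)^i of the original deposit: Bank 1 lends 8.7·0.7580 = 6.5946, Bank 2 lends 8.7·0.7580² ≈ 4.9987, and so on.
Summing a geometric series: total = 8.7·[0.7580·(1 − 0.7580^6) / (1 − 0.7580)] ≈ 22.0816 million.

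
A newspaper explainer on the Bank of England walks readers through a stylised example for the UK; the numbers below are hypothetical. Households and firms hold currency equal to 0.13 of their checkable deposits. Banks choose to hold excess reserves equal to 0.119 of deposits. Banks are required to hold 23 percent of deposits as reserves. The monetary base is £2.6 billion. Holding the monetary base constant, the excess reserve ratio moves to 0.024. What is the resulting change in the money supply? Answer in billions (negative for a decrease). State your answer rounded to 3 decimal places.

Initially m₁ = (1 + 0.13) / (0.23 + 0.119 + 0.13) ≈ 2.35908, so M₁ = 2.35908 × 2.6 ≈ 6.1336 billion.
After the change m₂ = (1 + 0.13) / (0.23 + 0.024 + 0.13) ≈ 2.94271, so M₂ = 2.94271 × 2.6 ≈ 7.651 billion.
ΔM = M₂ − M₁ = 7.651 − 6.1336 = 1.5174 billion.

£1.517 billion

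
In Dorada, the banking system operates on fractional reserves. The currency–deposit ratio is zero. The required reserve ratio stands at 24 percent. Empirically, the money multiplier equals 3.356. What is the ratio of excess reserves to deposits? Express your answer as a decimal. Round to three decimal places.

Using m = 3.356. Since m = (1 + c)/(c + rr + e), the denominator satisfies c + rr + e = (1 + c)/m = (1 + 0) / 3.356 ≈ 0.297974.
With c = 0 and rr = 0.24, the ratio of excess reserves to deposits is 0.297974 − 0 − 0.24 = 0.057974.

0.058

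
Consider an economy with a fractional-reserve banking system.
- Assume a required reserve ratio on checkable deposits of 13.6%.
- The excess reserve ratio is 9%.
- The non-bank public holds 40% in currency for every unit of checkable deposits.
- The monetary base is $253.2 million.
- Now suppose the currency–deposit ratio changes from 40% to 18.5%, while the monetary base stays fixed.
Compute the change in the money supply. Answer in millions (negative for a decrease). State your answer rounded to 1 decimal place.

Initially m₁ = (1 + 0.4) / (0.136 + 0.09 + 0.4) ≈ 2.23642, so M₁ = 2.23642 × 253.2 ≈ 566.2615 million.
After the change m₂ = (1 + 0.185) / (0.136 + 0.09 + 0.185) ≈ 2.88321, so M₂ = 2.88321 × 253.2 ≈ 730.0288 million.
ΔM = M₂ − M₁ = 730.0288 − 566.2615 = 163.7673 million.

$163.8 million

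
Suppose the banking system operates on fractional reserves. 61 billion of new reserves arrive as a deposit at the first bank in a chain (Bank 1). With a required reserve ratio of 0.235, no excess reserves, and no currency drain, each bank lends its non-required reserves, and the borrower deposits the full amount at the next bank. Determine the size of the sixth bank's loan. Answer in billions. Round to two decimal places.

12.23 billion

Each bank lends a fraction (1 − rr) = 0.7650 of the deposit it receives, so Bank 6 receives 61·0.7650^5 and lends 61·0.7650^6 ≈ 12.2264 billion.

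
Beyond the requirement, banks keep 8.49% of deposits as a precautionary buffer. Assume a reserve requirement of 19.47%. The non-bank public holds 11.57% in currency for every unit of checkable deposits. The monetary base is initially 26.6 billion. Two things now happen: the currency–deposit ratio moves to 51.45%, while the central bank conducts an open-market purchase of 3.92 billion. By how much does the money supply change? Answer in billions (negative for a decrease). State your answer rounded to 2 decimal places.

-16.87 billion

Before: m₁ = (1 + 0.1157) / (0.1947 + 0.0849 + 0.1157) ≈ 2.82241, MB₁ = 26.6, so M₁ = 2.82241 × 26.6 ≈ 75.0761 billion.
After: m₂ = (1 + 0.5145) / (0.1947 + 0.0849 + 0.5145) ≈ 1.90719, MB₂ = 26.6 + 3.92 = 30.52, so M₂ = 1.90719 × 30.52 ≈ 58.2074 billion.
ΔM = M₂ − M₁ = 58.2074 − 75.0761 = -16.8687 billion.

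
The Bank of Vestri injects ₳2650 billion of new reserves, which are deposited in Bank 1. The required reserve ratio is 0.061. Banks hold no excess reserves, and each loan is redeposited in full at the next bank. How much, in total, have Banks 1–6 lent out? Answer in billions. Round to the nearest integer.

₳12830 billion

Bank i lends (1 − rr)^i of the original deposit: Bank 1 lends 2650·0.9390 = 2488.3500, Bank 2 lends 2650·0.9390² ≈ 2336.5607, and so on.
Summing a geometric series: total = 2650·[0.9390·(1 − 0.9390^6) / (1 − 0.9390)] ≈ 12830.1753 billion.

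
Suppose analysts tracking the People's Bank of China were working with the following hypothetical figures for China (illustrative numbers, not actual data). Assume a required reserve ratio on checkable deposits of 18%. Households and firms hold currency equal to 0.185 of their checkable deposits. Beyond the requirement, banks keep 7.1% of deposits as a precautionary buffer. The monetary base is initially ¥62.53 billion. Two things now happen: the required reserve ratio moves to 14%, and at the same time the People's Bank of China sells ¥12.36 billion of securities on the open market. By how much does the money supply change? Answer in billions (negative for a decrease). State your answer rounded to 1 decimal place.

Before: m₁ = (1 + 0.185) / (0.18 + 0.071 + 0.185) ≈ 2.7179, MB₁ = 62.53, so M₁ = 2.7179 × 62.53 ≈ 169.9503 billion.
After: m₂ = (1 + 0.185) / (0.14 + 0.071 + 0.185) ≈ 2.9924, MB₂ = 62.53 − 12.36 = 50.17, so M₂ = 2.9924 × 50.17 ≈ 150.1287 billion.
ΔM = M₂ − M₁ = 150.1287 − 169.9503 = -19.8216 billion.

-19.8 billion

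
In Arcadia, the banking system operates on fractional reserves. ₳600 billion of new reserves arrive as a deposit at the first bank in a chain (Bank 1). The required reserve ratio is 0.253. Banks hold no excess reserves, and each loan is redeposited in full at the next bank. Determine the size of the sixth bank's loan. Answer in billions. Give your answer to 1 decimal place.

₳104.2 billion

Each bank lends a fraction (1 − rr) = 0.7470 of the deposit it receives, so Bank 6 receives 600·0.7470^5 and lends 600·0.7470^6 ≈ 104.2497 billion.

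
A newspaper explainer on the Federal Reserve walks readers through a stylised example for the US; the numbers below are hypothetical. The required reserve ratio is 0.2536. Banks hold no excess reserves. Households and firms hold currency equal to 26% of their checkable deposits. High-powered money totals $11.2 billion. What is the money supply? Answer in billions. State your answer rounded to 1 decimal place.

$27.5 billion

The money multiplier is m = (1 + c) / (rr + c) = (1 + 0.26) / (0.2536 + 0.26) ≈ 2.4533.
So M = m × MB = 2.4533 × 11.2 ≈ 27.477 billion.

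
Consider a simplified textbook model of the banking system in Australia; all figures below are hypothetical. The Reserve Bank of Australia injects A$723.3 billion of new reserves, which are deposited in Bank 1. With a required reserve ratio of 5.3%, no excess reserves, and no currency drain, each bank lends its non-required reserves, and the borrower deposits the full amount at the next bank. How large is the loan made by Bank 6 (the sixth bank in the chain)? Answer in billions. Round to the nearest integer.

Each bank lends a fraction (1 − rr) = 0.9470 of the deposit it receives, so Bank 6 receives 723.3·0.9470^5 and lends 723.3·0.9470^6 ≈ 521.6970 billion.

A$522 billion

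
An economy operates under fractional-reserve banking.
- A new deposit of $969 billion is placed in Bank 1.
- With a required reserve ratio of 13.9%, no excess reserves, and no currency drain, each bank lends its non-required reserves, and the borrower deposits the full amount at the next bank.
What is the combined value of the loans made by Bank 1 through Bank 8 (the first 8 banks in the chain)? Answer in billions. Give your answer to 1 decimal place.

$4189.5 billion

Bank i lends (1 − rr)^i of the original deposit: Bank 1 lends 969·0.8610 = 834.3090, Bank 2 lends 969·0.8610² ≈ 718.3400, and so on.
Summing a geometric series: total = 969·[0.8610·(1 − 0.8610^8) / (1 − 0.8610)] ≈ 4189.4754 billion.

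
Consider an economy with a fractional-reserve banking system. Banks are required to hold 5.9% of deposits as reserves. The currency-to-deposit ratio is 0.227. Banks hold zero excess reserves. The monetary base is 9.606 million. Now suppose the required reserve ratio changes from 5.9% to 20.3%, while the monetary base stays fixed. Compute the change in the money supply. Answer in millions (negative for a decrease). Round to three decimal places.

-13.801 million

Initially m₁ = (1 + 0.227) / (0.059 + 0.227) ≈ 4.29021, so M₁ = 4.29021 × 9.606 ≈ 41.2118 million.
After the change m₂ = (1 + 0.227) / (0.203 + 0.227) ≈ 2.85349, so M₂ = 2.85349 × 9.606 ≈ 27.4106 million.
ΔM = M₂ − M₁ = 27.4106 − 41.2118 = -13.8012 million.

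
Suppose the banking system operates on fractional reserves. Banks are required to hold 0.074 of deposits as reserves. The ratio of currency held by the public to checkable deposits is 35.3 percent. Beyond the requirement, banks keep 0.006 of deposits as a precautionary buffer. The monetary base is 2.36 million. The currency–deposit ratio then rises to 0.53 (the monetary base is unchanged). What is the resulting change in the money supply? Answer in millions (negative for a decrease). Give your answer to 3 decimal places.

-1.455 million

Initially m₁ = (1 + 0.353) / (0.074 + 0.006 + 0.353) ≈ 3.12471, so M₁ = 3.12471 × 2.36 ≈ 7.3743 million.
After the change m₂ = (1 + 0.53) / (0.074 + 0.006 + 0.53) ≈ 2.50820, so M₂ = 2.50820 × 2.36 ≈ 5.9194 million.
ΔM = M₂ − M₁ = 5.9194 − 7.3743 = -1.4549 million.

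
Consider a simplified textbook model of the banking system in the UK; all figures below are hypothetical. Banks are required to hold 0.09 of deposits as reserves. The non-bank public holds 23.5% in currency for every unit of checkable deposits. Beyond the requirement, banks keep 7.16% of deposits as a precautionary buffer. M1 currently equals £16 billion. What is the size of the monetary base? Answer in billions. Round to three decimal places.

The money multiplier is m = (1 + c) / (rr + e + c) = (1 + 0.235) / (0.09 + 0.0716 + 0.235) ≈ 3.113969.
MB = M / m = 16 / 3.113969 ≈ 5.1381 billion.

£5.138 billion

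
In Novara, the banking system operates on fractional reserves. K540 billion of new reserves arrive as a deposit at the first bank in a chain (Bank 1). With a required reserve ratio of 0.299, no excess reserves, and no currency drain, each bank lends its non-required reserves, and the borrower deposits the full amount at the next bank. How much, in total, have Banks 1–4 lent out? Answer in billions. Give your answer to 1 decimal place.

K960.3 billion

Bank i lends (1 − rr)^i of the original deposit: Bank 1 lends 540·0.7010 = 378.5400, Bank 2 lends 540·0.7010² ≈ 265.3565, and so on.
Summing a geometric series: total = 540·[0.7010·(1 − 0.7010^4) / (1 − 0.7010)] ≈ 960.3079 billion.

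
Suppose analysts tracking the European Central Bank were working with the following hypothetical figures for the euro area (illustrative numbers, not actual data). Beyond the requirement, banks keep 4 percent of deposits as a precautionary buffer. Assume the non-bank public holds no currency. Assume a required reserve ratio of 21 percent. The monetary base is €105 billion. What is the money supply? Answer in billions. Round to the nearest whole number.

€420 billion

The money multiplier is m = 1 / (rr + e) = 1 / (0.21 + 0.04) = 4.
So M = m × MB = 4 × 105 = 420 billion.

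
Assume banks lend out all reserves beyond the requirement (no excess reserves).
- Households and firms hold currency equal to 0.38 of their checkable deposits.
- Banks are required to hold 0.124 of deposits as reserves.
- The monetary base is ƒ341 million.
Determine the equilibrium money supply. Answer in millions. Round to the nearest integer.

The money multiplier is m = (1 + c) / (rr + c) = (1 + 0.38) / (0.124 + 0.38) ≈ 2.7381.
So M = m × MB = 2.7381 × 341 = 933.6921 million.

ƒ934 million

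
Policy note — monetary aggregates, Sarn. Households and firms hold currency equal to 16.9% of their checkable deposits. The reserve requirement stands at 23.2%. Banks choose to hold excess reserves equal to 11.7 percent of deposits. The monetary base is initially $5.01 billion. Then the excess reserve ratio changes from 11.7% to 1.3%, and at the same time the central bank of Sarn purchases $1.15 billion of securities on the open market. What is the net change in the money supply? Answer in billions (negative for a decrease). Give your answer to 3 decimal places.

Before: m₁ = (1 + 0.169) / (0.232 + 0.117 + 0.169) ≈ 2.25676, MB₁ = 5.01, so M₁ = 2.25676 × 5.01 ≈ 11.3064 billion.
After: m₂ = (1 + 0.169) / (0.232 + 0.013 + 0.169) ≈ 2.82367, MB₂ = 5.01 + 1.15 = 6.16, so M₂ = 2.82367 × 6.16 ≈ 17.3938 billion.
ΔM = M₂ − M₁ = 17.3938 − 11.3064 = 6.0874 billion.

$6.087 billion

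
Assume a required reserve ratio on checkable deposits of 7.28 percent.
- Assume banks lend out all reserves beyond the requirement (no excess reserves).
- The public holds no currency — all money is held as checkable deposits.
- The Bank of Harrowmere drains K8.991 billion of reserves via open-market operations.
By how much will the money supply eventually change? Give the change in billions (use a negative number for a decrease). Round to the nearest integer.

-124 billion

The simple money multiplier is m = 1/rr = 1/0.0728 ≈ 13.7363.
An open-market sale reduces the monetary base by 8.991 billion, so ΔM = m × ΔMB = 13.7363 × (−8.991) ≈ -123.5031 billion.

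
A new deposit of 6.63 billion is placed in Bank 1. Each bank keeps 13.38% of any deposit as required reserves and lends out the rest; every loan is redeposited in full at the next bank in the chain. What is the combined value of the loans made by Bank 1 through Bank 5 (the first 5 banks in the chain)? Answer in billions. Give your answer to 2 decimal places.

21.99 billion

Bank i lends (1 − rr)^i of the original deposit: Bank 1 lends 6.63·0.8662 ≈ 5.7429, Bank 2 lends 6.63·0.8662² ≈ 4.9745, and so on.
Summing a geometric series: total = 6.63·[0.8662·(1 − 0.8662^5) / (1 − 0.8662)] ≈ 21.9917 billion.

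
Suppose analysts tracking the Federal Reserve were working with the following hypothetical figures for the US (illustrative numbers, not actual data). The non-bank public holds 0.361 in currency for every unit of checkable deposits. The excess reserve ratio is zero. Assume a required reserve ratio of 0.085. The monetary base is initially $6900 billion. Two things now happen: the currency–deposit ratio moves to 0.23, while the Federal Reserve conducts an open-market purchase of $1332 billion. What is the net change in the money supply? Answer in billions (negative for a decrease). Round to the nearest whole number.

Before: m₁ = (1 + 0.361) / (0.085 + 0.361) ≈ 3.05157, MB₁ = 6900, so M₁ = 3.05157 × 6900 = 21055.833 billion.
After: m₂ = (1 + 0.23) / (0.085 + 0.23) ≈ 3.90476, MB₂ = 6900 + 1332 = 8232, so M₂ = 3.90476 × 8232 ≈ 32143.9843 billion.
ΔM = M₂ − M₁ = 32143.9843 − 21055.833 = 11088.1513 billion.

$11088 billion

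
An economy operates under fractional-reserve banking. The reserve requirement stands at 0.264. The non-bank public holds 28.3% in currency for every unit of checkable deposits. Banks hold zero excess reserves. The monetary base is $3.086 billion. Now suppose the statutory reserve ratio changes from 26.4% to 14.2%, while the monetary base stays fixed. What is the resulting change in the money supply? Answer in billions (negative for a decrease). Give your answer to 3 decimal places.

$2.078 billion

Initially m₁ = (1 + 0.283) / (0.264 + 0.283) ≈ 2.34552, so M₁ = 2.34552 × 3.086 ≈ 7.2383 billion.
After the change m₂ = (1 + 0.283) / (0.142 + 0.283) ≈ 3.01882, so M₂ = 3.01882 × 3.086 ≈ 9.3161 billion.
ΔM = M₂ − M₁ = 9.3161 − 7.2383 = 2.0778 billion.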